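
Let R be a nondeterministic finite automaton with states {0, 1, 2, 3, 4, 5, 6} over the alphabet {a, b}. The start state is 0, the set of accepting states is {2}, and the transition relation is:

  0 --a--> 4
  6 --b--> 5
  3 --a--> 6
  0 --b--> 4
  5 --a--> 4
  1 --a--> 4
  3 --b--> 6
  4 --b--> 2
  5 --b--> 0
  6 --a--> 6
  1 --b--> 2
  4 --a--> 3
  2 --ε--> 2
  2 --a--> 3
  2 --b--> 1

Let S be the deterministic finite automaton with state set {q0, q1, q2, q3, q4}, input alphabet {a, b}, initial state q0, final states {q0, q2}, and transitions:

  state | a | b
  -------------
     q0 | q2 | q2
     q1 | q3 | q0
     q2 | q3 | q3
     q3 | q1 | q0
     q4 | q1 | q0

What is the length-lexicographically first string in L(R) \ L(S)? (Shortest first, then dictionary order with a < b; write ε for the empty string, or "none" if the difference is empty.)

The string ab is accepted by R but not by S.
No shorter string lies in the difference, and ab is the lexicographically first length-2 string in L(R) \ L(S).

ab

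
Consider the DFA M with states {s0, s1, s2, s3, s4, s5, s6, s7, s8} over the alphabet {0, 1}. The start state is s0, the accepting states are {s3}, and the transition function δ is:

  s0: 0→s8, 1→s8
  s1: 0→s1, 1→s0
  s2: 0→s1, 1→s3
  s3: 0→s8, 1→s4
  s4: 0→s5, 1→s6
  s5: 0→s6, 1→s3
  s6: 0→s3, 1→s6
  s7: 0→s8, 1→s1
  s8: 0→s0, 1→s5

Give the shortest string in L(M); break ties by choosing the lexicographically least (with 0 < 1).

011

A breadth-first search from s0 reaches an accepting state first via the path s0 → s8 → s5 → s3 on input 011.
No string of length < 3 is accepted (BFS exhausts all shorter strings without reaching an accepting state), and 011 is the lexicographically least accepting string of length 3.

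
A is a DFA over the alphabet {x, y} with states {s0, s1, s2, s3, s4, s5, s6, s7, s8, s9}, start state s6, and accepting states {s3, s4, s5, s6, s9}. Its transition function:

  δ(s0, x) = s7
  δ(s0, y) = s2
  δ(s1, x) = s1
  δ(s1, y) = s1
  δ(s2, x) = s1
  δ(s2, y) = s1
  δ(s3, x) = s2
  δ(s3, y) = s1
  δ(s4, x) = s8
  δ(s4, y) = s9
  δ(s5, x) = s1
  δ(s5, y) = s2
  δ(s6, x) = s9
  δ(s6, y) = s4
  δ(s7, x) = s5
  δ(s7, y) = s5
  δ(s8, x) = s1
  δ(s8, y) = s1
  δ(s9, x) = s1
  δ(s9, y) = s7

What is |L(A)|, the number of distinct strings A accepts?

The useful subgraph on states {s4, s5, s6, s7, s9} is acyclic, so L(A) is finite; the longest accepting path visits 5 useful states, giving maximum string length 4.
Counting accepting paths from s6 by length: 1 of length 0, 2 of length 1, 1 of length 2, 2 of length 3, 2 of length 4. Total 8.

8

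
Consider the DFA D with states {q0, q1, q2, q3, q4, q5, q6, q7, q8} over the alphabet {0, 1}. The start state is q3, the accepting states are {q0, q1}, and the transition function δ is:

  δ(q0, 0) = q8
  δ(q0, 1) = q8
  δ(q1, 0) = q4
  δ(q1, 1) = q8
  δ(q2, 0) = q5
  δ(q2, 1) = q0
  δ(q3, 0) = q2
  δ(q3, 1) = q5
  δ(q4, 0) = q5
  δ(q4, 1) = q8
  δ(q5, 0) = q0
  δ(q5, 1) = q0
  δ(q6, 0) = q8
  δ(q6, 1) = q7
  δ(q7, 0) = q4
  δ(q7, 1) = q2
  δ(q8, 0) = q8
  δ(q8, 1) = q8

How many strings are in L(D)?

The useful subgraph on states {q0, q2, q3, q5} is acyclic, so L(D) is finite; the longest accepting path visits 4 useful states, giving maximum string length 3.
Counting accepting paths from q3 by length: 3 of length 2, 2 of length 3. Total 5.

5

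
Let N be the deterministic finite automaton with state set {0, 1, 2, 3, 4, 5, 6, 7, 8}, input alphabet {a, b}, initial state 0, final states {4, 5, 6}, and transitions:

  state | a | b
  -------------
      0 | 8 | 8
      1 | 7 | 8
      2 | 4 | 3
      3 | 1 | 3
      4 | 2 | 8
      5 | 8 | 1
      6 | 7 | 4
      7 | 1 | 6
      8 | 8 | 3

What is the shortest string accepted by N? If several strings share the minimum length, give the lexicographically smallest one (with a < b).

abaab

A breadth-first search from 0 reaches an accepting state first via the path 0 → 8 → 3 → 1 → 7 → 6 on input abaab.
No string of length < 5 is accepted (BFS exhausts all shorter strings without reaching an accepting state), and abaab is the lexicographically least accepting string of length 5.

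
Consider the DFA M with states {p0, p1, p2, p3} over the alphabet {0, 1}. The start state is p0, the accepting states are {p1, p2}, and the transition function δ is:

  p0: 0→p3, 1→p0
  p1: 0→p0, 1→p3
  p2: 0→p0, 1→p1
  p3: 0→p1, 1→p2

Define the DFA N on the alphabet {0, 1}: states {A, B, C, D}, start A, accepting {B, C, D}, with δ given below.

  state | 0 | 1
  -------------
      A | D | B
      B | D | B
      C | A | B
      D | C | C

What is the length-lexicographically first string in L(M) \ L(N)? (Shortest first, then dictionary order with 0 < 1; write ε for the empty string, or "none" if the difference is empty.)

The string 001010 is accepted by M but not by N.
No shorter string lies in the difference, and 001010 is the lexicographically first length-6 string in L(M) \ L(N).

001010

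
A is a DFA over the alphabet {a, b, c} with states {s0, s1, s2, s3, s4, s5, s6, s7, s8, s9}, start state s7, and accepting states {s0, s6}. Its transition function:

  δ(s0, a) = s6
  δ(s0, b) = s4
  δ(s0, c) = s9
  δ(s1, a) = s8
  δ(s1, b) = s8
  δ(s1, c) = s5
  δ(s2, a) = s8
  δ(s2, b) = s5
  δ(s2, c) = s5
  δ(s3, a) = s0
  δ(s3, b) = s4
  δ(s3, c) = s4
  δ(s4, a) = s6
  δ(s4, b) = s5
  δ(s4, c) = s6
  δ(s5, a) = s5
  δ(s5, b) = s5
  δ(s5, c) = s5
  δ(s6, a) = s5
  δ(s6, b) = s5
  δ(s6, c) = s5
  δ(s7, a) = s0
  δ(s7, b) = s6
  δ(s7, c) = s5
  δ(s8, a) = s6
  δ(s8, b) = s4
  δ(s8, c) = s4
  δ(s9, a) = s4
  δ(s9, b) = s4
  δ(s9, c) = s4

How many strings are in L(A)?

11

The useful subgraph on states {s0, s4, s6, s7, s9} is acyclic, so L(A) is finite; the longest accepting path visits 5 useful states, giving maximum string length 4.
Counting accepting paths from s7 by length: 2 of length 1, 1 of length 2, 2 of length 3, 6 of length 4. Total 11.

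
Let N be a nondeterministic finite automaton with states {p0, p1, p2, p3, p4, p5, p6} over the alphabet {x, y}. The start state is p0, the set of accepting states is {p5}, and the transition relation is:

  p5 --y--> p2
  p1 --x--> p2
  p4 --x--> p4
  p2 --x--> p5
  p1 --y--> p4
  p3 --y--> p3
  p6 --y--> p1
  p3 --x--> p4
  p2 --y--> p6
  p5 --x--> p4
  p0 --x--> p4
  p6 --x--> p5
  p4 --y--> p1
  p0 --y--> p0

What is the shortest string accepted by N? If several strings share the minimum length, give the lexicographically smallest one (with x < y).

A breadth-first search from p0 reaches an accepting state first via the path p0 → p4 → p1 → p2 → p5 on input xyxx.
No string of length < 4 is accepted (BFS exhausts all shorter strings without reaching an accepting state), and xyxx is the lexicographically least accepting string of length 4.

xyxx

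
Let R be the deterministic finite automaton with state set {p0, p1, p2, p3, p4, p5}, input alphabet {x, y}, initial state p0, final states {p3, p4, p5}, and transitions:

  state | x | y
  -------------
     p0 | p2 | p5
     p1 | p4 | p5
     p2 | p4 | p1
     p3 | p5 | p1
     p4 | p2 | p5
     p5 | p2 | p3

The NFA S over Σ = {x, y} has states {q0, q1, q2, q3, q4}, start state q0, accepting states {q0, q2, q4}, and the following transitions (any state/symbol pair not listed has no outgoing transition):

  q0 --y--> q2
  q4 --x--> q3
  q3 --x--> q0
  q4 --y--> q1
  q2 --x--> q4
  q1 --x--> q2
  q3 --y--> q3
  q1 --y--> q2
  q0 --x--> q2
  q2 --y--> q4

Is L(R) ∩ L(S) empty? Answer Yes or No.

No

The string y is accepted by both R and S.
Hence L(R) ∩ L(S) ≠ ∅.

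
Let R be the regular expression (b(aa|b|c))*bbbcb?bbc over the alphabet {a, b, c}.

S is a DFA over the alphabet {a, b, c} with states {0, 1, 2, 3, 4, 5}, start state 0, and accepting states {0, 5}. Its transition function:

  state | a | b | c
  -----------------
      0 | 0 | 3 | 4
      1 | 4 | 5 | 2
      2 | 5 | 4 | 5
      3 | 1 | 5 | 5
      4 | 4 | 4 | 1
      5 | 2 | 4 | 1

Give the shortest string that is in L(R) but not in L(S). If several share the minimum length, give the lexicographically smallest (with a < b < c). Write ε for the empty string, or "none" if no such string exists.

The string bbbcbbc is accepted by R but not by S.
No shorter string lies in the difference, and bbbcbbc is the lexicographically first length-7 string in L(R) \ L(S).

bbbcbbc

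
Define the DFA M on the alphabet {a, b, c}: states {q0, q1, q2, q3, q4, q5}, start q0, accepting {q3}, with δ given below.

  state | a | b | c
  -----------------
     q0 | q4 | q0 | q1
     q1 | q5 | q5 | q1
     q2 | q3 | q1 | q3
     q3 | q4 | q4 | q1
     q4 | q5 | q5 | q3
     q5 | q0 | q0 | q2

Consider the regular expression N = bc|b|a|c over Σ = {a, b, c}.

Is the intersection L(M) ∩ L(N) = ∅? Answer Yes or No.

Yes

Converting the expression N to a DFA (subset construction, then merging equivalent states) gives the minimal DFA with states {n0, n1, n2, n3}, start state n0, accepting states {n1, n2} and transitions n0: a→n1, b→n2, c→n1; n1: a→n3, b→n3, c→n3; n2: a→n3, b→n3, c→n1; n3: a→n3, b→n3, c→n3.
Exploring the product automaton M × N from the start pair (q0, n0), following both machines on each input symbol, reaches 10 state pairs: (q0, n0), (q4, n1), (q0, n2), (q1, n1), (q5, n3), (q3, n3), (q4, n3), (q0, n3), (q1, n3), (q2, n3).
M accepts in {q3} and N accepts in {n1, n2}; no reachable pair has both components accepting, so no string drives both machines to acceptance simultaneously and L(M) ∩ L(N) = ∅.
So no string is accepted by both, and the intersection is empty.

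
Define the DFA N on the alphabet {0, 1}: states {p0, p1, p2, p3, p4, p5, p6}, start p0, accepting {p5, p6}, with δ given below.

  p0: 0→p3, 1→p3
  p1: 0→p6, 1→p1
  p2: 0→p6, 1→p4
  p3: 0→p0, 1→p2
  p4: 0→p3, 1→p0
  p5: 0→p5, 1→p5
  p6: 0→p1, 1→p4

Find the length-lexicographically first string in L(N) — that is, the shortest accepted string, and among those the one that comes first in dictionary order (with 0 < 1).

010

A breadth-first search from p0 reaches an accepting state first via the path p0 → p3 → p2 → p6 on input 010.
No string of length < 3 is accepted (BFS exhausts all shorter strings without reaching an accepting state), and 010 is the lexicographically least accepting string of length 3.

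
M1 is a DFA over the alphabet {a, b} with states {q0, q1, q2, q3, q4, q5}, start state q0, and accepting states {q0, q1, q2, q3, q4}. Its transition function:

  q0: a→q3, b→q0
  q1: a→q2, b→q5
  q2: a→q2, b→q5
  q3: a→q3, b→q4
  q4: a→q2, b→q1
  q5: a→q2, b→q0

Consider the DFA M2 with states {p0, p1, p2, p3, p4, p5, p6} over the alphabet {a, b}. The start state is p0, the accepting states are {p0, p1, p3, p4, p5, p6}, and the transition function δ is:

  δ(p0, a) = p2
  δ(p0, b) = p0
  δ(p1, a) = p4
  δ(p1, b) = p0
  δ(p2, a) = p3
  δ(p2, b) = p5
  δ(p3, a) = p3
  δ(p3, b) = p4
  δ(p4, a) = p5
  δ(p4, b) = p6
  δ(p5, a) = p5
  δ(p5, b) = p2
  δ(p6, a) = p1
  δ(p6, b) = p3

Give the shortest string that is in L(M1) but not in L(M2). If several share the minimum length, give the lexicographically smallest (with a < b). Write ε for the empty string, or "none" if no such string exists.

a

The string a is accepted by M1 but not by M2.
No shorter string lies in the difference, and a is the lexicographically first length-1 string in L(M1) \ L(M2).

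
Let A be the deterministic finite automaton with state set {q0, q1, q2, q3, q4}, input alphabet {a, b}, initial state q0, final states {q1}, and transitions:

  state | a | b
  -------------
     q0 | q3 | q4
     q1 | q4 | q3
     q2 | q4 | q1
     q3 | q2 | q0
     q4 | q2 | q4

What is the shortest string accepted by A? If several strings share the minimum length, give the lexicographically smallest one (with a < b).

A breadth-first search from q0 reaches an accepting state first via the path q0 → q3 → q2 → q1 on input aab.
No string of length < 3 is accepted (BFS exhausts all shorter strings without reaching an accepting state), and aab is the lexicographically least accepting string of length 3.

aab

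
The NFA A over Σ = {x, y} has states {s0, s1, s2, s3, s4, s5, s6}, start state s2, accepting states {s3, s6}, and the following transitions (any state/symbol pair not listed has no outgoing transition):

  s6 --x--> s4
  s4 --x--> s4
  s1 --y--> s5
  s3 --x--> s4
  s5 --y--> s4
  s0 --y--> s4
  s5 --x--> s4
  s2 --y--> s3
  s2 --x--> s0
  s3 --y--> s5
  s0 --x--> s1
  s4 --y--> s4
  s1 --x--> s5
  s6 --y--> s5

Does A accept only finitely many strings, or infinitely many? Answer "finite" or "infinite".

The useful states (reachable from s2 and able to reach an accepting state) are {s2, s3}.
Restricted to these states the transition graph has no cycle, so every accepting path has bounded length and L is finite.

finite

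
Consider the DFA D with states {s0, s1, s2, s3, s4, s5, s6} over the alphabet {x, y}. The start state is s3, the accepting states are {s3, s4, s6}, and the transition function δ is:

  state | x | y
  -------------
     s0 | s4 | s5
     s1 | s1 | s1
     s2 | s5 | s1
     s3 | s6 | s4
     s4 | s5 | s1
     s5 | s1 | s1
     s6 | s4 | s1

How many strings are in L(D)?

The useful subgraph on states {s3, s4, s6} is acyclic, so L(D) is finite; the longest accepting path visits 3 useful states, giving maximum string length 2.
Counting accepting paths from s3 by length: 1 of length 0, 2 of length 1, 1 of length 2. Total 4.

4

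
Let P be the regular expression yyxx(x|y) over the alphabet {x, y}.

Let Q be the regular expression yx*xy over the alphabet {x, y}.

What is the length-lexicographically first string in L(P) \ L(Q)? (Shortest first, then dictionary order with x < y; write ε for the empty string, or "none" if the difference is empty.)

The string yyxxx is accepted by P but not by Q.
No shorter string lies in the difference, and yyxxx is the lexicographically first length-5 string in L(P) \ L(Q).

yyxxx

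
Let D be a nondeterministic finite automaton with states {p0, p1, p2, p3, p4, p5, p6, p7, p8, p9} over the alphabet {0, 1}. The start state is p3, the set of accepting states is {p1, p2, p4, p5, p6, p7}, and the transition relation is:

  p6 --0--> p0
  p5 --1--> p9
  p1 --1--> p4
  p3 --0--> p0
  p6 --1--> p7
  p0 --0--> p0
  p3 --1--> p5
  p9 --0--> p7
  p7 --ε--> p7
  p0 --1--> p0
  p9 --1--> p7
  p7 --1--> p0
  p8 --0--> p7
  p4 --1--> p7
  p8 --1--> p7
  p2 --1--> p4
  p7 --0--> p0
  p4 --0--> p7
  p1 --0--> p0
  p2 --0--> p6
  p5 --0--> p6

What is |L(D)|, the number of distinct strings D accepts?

5

The useful subgraph on states {p3, p5, p6, p7, p9} is acyclic, so L(D) is finite; the longest accepting path visits 4 useful states, giving maximum string length 3.
Counting accepting paths from p3 by length: 1 of length 1, 1 of length 2, 3 of length 3. Total 5.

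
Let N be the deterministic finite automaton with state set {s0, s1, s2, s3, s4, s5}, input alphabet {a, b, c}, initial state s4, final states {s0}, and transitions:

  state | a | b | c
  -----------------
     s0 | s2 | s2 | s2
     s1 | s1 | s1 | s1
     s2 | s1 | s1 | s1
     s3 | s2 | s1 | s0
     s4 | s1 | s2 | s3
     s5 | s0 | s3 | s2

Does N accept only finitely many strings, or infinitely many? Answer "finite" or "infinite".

The useful states (reachable from s4 and able to reach an accepting state) are {s0, s3, s4}.
Restricted to these states the transition graph has no cycle, so every accepting path has bounded length and L is finite.

finite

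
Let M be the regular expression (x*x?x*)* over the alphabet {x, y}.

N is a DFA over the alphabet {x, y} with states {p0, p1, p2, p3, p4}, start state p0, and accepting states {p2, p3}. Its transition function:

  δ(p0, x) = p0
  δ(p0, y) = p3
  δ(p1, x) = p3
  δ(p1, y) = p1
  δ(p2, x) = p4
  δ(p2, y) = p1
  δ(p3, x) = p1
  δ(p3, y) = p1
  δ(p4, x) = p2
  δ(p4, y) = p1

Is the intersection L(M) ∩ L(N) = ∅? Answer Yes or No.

Converting the expression M to a DFA (subset construction, then merging equivalent states) gives the minimal DFA with states {m0, m1}, start state m0, accepting states {m0} and transitions m0: x→m0, y→m1; m1: x→m1, y→m1.
Exploring the product automaton M × N from the start pair (m0, p0), following both machines on each input symbol, reaches 3 state pairs: (m0, p0), (m1, p3), (m1, p1).
M accepts in {m0} and N accepts in {p2, p3}; no reachable pair has both components accepting, so no string drives both machines to acceptance simultaneously and L(M) ∩ L(N) = ∅.
So no string is accepted by both, and the intersection is empty.

Yes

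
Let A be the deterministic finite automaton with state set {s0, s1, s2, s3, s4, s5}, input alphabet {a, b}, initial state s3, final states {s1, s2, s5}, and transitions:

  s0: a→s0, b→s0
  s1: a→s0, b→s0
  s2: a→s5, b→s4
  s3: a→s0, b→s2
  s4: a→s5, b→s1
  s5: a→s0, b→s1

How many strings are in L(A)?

6

The useful subgraph on states {s1, s2, s3, s4, s5} is acyclic, so L(A) is finite; the longest accepting path visits 5 useful states, giving maximum string length 4.
Counting accepting paths from s3 by length: 1 of length 1, 1 of length 2, 3 of length 3, 1 of length 4. Total 6.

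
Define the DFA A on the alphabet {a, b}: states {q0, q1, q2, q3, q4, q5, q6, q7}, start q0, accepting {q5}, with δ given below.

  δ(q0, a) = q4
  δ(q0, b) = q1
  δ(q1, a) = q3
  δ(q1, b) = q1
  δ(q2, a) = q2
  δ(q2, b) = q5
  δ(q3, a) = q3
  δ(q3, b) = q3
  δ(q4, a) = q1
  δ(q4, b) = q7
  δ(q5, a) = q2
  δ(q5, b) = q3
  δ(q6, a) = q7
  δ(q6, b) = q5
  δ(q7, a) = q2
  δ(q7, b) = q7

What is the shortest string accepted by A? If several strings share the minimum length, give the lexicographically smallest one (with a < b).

A breadth-first search from q0 reaches an accepting state first via the path q0 → q4 → q7 → q2 → q5 on input abab.
No string of length < 4 is accepted (BFS exhausts all shorter strings without reaching an accepting state), and abab is the lexicographically least accepting string of length 4.

abab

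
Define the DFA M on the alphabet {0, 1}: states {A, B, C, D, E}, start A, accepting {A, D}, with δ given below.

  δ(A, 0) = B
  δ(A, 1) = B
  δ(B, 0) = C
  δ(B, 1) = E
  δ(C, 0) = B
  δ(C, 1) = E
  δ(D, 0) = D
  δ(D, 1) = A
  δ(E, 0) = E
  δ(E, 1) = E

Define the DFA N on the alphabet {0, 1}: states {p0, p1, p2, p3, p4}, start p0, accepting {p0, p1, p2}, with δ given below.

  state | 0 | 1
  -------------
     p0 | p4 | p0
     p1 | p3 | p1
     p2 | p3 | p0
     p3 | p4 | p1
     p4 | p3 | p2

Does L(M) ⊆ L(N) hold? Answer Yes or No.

Yes

Exploring the product automaton M × N from the start pair (A, p0), following both machines on each input symbol, reaches 11 state pairs: (A, p0), (B, p4), (B, p0), (C, p3), (E, p2), (C, p4), (E, p0), (E, p1), (E, p3), (B, p3), (E, p4).
M accepts in {A, D} and N accepts in {p0, p1, p2}. The reachable pairs whose M-component is accepting are (A, p0); in each of them the N-component is accepting too, so the product for L(M) \ L(N) (M-component accepting, N-component rejecting) has no reachable accepting pair and the difference is empty.
Hence every string in L(M) is also in L(N).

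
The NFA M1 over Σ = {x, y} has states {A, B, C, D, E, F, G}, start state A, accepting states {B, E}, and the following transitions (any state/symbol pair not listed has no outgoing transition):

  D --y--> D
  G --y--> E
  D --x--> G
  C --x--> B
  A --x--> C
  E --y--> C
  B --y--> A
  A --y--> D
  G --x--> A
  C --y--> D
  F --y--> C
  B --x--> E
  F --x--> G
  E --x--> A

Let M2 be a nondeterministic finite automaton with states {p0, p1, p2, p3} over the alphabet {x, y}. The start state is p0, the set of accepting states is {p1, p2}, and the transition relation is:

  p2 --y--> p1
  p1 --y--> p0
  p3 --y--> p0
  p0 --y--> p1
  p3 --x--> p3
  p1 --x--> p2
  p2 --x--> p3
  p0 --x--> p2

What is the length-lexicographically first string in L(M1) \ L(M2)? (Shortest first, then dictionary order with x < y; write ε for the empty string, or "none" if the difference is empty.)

The string xx is accepted by M1 but not by M2.
No shorter string lies in the difference, and xx is the lexicographically first length-2 string in L(M1) \ L(M2).

xx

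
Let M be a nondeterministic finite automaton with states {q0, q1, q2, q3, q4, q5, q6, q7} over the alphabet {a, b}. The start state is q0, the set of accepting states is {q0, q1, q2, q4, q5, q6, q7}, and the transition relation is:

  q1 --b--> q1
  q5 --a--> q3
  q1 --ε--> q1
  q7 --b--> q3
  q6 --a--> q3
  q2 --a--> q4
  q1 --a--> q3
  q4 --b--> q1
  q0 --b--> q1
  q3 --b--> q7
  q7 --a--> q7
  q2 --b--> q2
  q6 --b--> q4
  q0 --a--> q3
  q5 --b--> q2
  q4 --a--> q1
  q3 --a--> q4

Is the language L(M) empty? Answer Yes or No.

The empty string ε is accepted: the run q0 ends in the accepting state q0.
Since at least one string is accepted, L(M) is not empty.

No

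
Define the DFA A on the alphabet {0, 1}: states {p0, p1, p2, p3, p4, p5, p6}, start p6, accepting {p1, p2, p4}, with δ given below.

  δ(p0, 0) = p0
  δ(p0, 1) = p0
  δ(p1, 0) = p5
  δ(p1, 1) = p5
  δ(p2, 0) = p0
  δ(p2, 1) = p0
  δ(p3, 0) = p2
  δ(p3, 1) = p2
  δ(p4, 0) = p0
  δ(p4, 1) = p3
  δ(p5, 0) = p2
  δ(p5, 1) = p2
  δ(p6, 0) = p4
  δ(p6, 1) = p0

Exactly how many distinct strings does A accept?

The useful subgraph on states {p2, p3, p4, p6} is acyclic, so L(A) is finite; the longest accepting path visits 4 useful states, giving maximum string length 3.
Counting accepting paths from p6 by length: 1 of length 1, 2 of length 3. Total 3.

3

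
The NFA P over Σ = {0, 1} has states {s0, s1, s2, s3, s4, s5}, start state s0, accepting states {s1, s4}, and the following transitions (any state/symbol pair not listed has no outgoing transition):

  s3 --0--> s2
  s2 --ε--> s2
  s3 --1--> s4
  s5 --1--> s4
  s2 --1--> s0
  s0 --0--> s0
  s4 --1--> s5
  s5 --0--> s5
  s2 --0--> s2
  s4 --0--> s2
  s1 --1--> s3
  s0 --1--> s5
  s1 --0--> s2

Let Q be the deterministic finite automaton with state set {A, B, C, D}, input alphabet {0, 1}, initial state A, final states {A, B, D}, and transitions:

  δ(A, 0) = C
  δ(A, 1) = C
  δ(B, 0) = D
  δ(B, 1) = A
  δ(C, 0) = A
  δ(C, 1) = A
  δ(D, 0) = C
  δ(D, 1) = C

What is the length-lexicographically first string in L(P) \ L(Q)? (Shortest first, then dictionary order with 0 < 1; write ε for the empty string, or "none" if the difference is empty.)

011

The string 011 is accepted by P but not by Q.
No shorter string lies in the difference, and 011 is the lexicographically first length-3 string in L(P) \ L(Q).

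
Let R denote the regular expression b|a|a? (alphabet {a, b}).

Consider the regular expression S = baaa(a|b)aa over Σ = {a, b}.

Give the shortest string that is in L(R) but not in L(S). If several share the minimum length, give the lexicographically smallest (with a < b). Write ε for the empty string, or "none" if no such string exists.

The empty string ε is accepted by R but not by S.
Since ε is the unique shortest string, it is the required witness.

ε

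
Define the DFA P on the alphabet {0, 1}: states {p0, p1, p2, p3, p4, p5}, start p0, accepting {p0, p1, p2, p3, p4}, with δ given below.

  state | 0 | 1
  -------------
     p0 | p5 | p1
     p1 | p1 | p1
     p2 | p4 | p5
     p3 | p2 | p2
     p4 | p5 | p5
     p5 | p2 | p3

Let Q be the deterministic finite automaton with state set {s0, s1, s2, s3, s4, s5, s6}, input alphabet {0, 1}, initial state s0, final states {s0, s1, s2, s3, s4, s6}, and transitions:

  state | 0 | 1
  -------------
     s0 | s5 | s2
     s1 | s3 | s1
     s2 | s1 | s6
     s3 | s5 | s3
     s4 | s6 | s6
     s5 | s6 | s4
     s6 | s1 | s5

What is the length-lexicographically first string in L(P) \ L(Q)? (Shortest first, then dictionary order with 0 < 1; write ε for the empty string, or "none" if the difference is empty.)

111

The string 111 is accepted by P but not by Q.
No shorter string lies in the difference, and 111 is the lexicographically first length-3 string in L(P) \ L(Q).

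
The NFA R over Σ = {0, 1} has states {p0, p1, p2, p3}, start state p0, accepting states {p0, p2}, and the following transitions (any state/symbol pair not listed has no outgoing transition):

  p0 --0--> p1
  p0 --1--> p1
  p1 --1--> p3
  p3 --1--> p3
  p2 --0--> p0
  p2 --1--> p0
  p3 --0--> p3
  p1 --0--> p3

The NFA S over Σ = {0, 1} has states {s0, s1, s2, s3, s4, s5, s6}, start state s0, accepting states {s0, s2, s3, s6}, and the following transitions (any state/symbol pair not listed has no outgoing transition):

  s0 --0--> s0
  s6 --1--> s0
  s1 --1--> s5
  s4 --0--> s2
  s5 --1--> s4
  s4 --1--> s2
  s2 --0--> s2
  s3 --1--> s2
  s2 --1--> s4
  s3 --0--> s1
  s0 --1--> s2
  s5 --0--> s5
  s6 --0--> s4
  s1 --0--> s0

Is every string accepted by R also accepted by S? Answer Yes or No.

Yes

Exploring the product automaton R × S from the start pair (p0, s0), following both machines on each input symbol, reaches 6 state pairs: (p0, s0), (p1, s0), (p1, s2), (p3, s0), (p3, s2), (p3, s4).
R accepts in {p0, p2} and S accepts in {s0, s2, s3, s6}. The reachable pairs whose R-component is accepting are (p0, s0); in each of them the S-component is accepting too, so the product for L(R) \ L(S) (R-component accepting, S-component rejecting) has no reachable accepting pair and the difference is empty.
Hence every string in L(R) is also in L(S).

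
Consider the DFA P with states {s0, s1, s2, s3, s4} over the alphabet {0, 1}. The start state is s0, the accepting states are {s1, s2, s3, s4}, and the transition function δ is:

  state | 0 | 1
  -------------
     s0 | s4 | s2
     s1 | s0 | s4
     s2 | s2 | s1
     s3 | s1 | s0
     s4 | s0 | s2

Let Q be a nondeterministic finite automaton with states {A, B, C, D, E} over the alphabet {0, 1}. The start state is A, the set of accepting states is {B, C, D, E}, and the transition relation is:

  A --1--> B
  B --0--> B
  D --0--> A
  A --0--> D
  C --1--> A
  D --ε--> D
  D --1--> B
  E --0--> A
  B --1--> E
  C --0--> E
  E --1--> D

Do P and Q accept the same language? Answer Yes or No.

Exploring the product automaton P × Q from the start pair (s0, A), following both machines on each input symbol, reaches 4 state pairs: (s0, A), (s4, D), (s2, B), (s1, E).
P accepts in {s1, s2, s3, s4} and Q accepts in {B, C, D, E}. In every reachable pair the two components are either both accepting — (s4, D), (s2, B), (s1, E) — or both non-accepting, so no string is accepted by exactly one of the machines: L(P) \ L(Q) and L(Q) \ L(P) are both empty.
Hence every string is accepted by P iff it is accepted by Q, and the two languages coincide.

Yes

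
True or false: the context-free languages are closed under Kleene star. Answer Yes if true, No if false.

If S₁ is the start symbol of a grammar for L, the grammar with new start symbol S and productions S → S₁S | ε generates L*.
So the context-free languages are closed under Kleene star.

Yes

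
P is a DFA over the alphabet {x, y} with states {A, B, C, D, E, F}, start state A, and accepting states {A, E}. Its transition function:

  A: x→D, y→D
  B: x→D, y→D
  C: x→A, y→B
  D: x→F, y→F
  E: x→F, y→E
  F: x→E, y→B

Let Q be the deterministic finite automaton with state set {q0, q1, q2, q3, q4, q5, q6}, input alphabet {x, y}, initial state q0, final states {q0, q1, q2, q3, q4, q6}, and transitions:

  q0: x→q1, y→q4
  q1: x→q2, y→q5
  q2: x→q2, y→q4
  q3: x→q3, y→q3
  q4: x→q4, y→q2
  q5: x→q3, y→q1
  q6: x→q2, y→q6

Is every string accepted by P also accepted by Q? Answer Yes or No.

Exploring the product automaton P × Q from the start pair (A, q0), following both machines on each input symbol, reaches 19 state pairs: (A, q0), (D, q1), (D, q4), (F, q2), (F, q5), (F, q4), (E, q2), (B, q4), (E, q3), (B, q1), (E, q4), (B, q2), (D, q2), (F, q3), (D, q5), (B, q3), (F, q1), (D, q3), (B, q5).
P accepts in {A, E} and Q accepts in {q0, q1, q2, q3, q4, q6}. The reachable pairs whose P-component is accepting are (A, q0), (E, q2), (E, q3), (E, q4); in each of them the Q-component is accepting too, so the product for L(P) \ L(Q) (P-component accepting, Q-component rejecting) has no reachable accepting pair and the difference is empty.
Hence every string in L(P) is also in L(Q).

Yes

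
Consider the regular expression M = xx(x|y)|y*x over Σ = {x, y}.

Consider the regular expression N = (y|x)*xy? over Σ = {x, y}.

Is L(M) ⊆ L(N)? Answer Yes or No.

Converting the expression M to a DFA (subset construction, then merging equivalent states) gives the minimal DFA with states {m0, m1, m2, m3, m4, m5}, start state m0, accepting states {m1, m5} and transitions m0: x→m1, y→m2; m1: x→m3, y→m4; m2: x→m5, y→m2; m3: x→m5, y→m5; m4: x→m4, y→m4; m5: x→m4, y→m4.
Converting the expression N to a DFA (subset construction, then merging equivalent states) gives the minimal DFA with states {n0, n1, n2}, start state n0, accepting states {n1, n2} and transitions n0: x→n1, y→n0; n1: x→n1, y→n2; n2: x→n1, y→n0.
Exploring the product automaton M × N from the start pair (m0, n0), following both machines on each input symbol, reaches 9 state pairs: (m0, n0), (m1, n1), (m2, n0), (m3, n1), (m4, n2), (m5, n1), (m5, n2), (m4, n1), (m4, n0).
M accepts in {m1, m5} and N accepts in {n1, n2}. The reachable pairs whose M-component is accepting are (m1, n1), (m5, n1), (m5, n2); in each of them the N-component is accepting too, so the product for L(M) \ L(N) (M-component accepting, N-component rejecting) has no reachable accepting pair and the difference is empty.
Hence every string in L(M) is also in L(N).

Yes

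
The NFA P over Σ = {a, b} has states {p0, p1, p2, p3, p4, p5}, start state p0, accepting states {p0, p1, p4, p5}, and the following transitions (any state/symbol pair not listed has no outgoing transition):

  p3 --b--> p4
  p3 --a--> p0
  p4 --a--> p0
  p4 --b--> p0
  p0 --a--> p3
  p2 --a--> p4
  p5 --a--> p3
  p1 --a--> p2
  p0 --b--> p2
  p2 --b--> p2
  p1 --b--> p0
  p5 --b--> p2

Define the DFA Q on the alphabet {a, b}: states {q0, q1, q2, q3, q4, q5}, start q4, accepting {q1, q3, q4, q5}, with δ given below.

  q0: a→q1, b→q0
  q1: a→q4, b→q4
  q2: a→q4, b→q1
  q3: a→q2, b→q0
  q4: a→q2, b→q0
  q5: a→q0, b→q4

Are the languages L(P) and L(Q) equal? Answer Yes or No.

Yes

Exploring the product automaton P × Q from the start pair (p0, q4), following both machines on each input symbol, reaches 4 state pairs: (p0, q4), (p3, q2), (p2, q0), (p4, q1).
P accepts in {p0, p1, p4, p5} and Q accepts in {q1, q3, q4, q5}. In every reachable pair the two components are either both accepting — (p0, q4), (p4, q1) — or both non-accepting, so no string is accepted by exactly one of the machines: L(P) \ L(Q) and L(Q) \ L(P) are both empty.
Hence every string is accepted by P iff it is accepted by Q, and the two languages coincide.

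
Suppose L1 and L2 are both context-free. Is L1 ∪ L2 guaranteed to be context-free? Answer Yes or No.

Yes

Take grammars for L₁ and L₂ with disjoint nonterminals and start symbols S₁, S₂; the grammar with a new start symbol and productions S → S₁ | S₂ generates L₁ ∪ L₂.
So the context-free languages are closed under union.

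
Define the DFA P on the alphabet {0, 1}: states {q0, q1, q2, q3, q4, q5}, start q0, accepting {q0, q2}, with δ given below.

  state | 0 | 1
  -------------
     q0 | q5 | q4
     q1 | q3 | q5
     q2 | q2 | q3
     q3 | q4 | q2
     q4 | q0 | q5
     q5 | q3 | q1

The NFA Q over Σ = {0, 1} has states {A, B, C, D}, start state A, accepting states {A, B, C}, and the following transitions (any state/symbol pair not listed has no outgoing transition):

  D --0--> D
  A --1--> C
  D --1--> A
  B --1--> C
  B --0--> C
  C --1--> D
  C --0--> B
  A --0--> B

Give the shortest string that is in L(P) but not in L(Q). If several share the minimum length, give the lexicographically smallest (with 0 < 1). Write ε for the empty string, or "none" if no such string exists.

001

The string 001 is accepted by P but not by Q.
No shorter string lies in the difference, and 001 is the lexicographically first length-3 string in L(P) \ L(Q).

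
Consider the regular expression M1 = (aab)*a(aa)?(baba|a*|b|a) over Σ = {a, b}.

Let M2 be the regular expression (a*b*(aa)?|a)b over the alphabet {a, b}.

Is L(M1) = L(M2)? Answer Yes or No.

The string a is accepted by M1 but rejected by M2.
So L(M1) ≠ L(M2).

No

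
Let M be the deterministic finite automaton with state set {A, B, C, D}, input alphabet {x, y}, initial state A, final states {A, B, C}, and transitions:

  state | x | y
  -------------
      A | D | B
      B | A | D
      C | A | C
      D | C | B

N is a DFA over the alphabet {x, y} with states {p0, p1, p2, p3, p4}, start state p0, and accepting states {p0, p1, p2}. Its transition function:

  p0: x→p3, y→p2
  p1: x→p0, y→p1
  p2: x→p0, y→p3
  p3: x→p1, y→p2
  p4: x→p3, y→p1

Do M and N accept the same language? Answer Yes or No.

Yes

Exploring the product automaton M × N from the start pair (A, p0), following both machines on each input symbol, reaches 4 state pairs: (A, p0), (D, p3), (B, p2), (C, p1).
M accepts in {A, B, C} and N accepts in {p0, p1, p2}. In every reachable pair the two components are either both accepting — (A, p0), (B, p2), (C, p1) — or both non-accepting, so no string is accepted by exactly one of the machines: L(M) \ L(N) and L(N) \ L(M) are both empty.
Hence every string is accepted by M iff it is accepted by N, and the two languages coincide.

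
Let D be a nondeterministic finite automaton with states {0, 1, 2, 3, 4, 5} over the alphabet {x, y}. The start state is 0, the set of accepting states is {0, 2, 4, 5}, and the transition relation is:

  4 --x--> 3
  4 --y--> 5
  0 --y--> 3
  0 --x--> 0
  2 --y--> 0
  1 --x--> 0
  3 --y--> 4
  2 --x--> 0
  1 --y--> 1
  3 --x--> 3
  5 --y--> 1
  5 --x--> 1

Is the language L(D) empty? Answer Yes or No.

No

The empty string ε is accepted: the run 0 ends in the accepting state 0.
Since at least one string is accepted, L(D) is not empty.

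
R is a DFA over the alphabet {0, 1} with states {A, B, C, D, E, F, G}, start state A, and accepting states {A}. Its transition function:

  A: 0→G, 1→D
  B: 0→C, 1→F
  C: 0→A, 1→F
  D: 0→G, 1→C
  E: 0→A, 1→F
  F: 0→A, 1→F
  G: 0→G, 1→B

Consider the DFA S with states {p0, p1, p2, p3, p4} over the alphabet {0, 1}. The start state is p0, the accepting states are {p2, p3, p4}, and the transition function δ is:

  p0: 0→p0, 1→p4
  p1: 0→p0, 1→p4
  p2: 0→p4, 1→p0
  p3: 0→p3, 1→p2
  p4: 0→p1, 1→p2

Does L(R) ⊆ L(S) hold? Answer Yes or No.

No

The empty string ε is in L(R) but not in L(S).
So L(R) ⊄ L(S).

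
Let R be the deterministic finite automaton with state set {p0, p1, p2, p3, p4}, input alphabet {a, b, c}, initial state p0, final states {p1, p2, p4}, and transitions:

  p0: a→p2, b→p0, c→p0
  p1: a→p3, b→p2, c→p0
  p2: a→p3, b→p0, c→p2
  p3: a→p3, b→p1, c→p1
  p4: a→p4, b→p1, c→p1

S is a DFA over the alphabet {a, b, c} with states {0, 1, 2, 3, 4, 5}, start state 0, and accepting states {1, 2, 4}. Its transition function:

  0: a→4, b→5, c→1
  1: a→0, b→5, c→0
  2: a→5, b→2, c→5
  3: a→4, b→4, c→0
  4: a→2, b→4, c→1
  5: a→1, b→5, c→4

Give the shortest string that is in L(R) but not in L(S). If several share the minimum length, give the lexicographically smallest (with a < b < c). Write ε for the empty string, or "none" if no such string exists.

ca

The string ca is accepted by R but not by S.
No shorter string lies in the difference, and ca is the lexicographically first length-2 string in L(R) \ L(S).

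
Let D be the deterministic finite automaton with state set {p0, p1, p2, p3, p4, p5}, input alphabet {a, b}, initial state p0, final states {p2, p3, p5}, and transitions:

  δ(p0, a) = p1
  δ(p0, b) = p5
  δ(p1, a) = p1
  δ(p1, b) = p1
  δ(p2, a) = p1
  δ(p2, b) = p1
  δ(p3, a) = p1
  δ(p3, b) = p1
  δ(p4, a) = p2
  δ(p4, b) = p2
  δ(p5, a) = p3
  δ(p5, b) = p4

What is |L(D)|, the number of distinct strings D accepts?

4

The useful subgraph on states {p0, p2, p3, p4, p5} is acyclic, so L(D) is finite; the longest accepting path visits 4 useful states, giving maximum string length 3.
Counting accepting paths from p0 by length: 1 of length 1, 1 of length 2, 2 of length 3. Total 4.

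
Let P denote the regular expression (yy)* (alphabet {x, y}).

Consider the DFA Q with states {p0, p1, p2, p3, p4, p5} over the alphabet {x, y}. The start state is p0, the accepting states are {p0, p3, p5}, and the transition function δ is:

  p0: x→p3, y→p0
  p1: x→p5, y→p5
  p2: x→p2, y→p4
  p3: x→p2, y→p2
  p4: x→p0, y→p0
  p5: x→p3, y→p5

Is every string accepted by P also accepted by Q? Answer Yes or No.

Converting the expression P to a DFA (subset construction, then merging equivalent states) gives the minimal DFA with states {r0, r1, r2}, start state r0, accepting states {r0} and transitions r0: x→r1, y→r2; r1: x→r1, y→r1; r2: x→r1, y→r0.
Exploring the product automaton P × Q from the start pair (r0, p0), following both machines on each input symbol, reaches 6 state pairs: (r0, p0), (r1, p3), (r2, p0), (r1, p2), (r1, p4), (r1, p0).
P accepts in {r0} and Q accepts in {p0, p3, p5}. The reachable pairs whose P-component is accepting are (r0, p0); in each of them the Q-component is accepting too, so the product for L(P) \ L(Q) (P-component accepting, Q-component rejecting) has no reachable accepting pair and the difference is empty.
Hence every string in L(P) is also in L(Q).

Yes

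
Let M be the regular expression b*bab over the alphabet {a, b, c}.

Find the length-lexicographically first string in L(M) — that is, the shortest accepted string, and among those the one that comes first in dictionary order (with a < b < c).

By inspection of the expression, no string of length less than 3 matches, and bab is the lexicographically first match of length 3.

bab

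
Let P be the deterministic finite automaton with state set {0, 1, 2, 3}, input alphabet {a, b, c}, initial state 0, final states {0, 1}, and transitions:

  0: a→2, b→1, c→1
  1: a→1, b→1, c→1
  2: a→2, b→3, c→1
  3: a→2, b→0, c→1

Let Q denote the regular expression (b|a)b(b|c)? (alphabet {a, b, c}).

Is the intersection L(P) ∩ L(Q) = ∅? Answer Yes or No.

No

The string bb is accepted by both P and Q.
Hence L(P) ∩ L(Q) ≠ ∅.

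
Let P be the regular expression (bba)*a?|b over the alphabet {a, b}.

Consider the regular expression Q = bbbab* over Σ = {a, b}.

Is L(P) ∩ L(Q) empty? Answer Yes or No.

Yes

Converting the expression P to a DFA (subset construction, then merging equivalent states) gives the minimal DFA with states {p0, p1, p2, p3, p4, p5, p6}, start state p0, accepting states {p0, p1, p2, p5} and transitions p0: a→p1, b→p2; p1: a→p3, b→p3; p2: a→p3, b→p4; p3: a→p3, b→p3; p4: a→p5, b→p3; p5: a→p1, b→p6; p6: a→p3, b→p4.
Converting the expression Q to a DFA (subset construction, then merging equivalent states) gives the minimal DFA with states {q0, q1, q2, q3, q4, q5}, start state q0, accepting states {q5} and transitions q0: a→q1, b→q2; q1: a→q1, b→q1; q2: a→q1, b→q3; q3: a→q1, b→q4; q4: a→q5, b→q1; q5: a→q1, b→q5.
Exploring the product automaton P × Q from the start pair (p0, q0), following both machines on each input symbol, reaches 10 state pairs: (p0, q0), (p1, q1), (p2, q2), (p3, q1), (p4, q3), (p5, q1), (p3, q4), (p6, q1), (p3, q5), (p4, q1).
P accepts in {p0, p1, p2, p5} and Q accepts in {q5}; no reachable pair has both components accepting, so no string drives both machines to acceptance simultaneously and L(P) ∩ L(Q) = ∅.
So no string is accepted by both, and the intersection is empty.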